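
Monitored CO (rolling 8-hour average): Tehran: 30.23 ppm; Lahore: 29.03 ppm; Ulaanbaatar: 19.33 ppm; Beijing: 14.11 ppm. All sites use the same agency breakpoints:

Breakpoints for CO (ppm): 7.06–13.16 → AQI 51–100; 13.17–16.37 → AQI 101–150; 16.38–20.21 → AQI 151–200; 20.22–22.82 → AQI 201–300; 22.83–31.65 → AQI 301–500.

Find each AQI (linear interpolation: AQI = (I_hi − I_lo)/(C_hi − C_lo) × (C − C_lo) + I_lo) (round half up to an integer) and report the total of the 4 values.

1213

Tehran: 30.23 ∈ [22.83, 31.65] ↔ index [301, 500].
301 + (30.23−22.83)·(500−301)/(31.65−22.83) = 301 + 7.40·199/8.82 ≈ 467.96, so AQI = 468.
Lahore: row 22.83–31.65 (AQI 301–500). (500−301)·(29.03−22.83)/(31.65−22.83) + 301 = 199·6.20/8.82 + 301 ≈ 440.89 → 441.
Ulaanbaatar: 19.33 ∈ [16.38, 20.21] ↔ index [151, 200].
151 + (19.33−16.38)·(200−151)/(20.21−16.38) = 151 + 2.95·49/3.83 ≈ 188.74, so AQI = 189.
Beijing: 14.11 ∈ [13.17, 16.37] ↔ index [101, 150].
101 + (14.11−13.17)·(150−101)/(16.37−13.17) = 101 + 0.94·49/3.20 ≈ 115.39, so AQI = 115.
AQIs: Tehran=468, Lahore=441, Ulaanbaatar=189, Beijing=115. Sum = 468 + 441 + 189 + 115 = 1213.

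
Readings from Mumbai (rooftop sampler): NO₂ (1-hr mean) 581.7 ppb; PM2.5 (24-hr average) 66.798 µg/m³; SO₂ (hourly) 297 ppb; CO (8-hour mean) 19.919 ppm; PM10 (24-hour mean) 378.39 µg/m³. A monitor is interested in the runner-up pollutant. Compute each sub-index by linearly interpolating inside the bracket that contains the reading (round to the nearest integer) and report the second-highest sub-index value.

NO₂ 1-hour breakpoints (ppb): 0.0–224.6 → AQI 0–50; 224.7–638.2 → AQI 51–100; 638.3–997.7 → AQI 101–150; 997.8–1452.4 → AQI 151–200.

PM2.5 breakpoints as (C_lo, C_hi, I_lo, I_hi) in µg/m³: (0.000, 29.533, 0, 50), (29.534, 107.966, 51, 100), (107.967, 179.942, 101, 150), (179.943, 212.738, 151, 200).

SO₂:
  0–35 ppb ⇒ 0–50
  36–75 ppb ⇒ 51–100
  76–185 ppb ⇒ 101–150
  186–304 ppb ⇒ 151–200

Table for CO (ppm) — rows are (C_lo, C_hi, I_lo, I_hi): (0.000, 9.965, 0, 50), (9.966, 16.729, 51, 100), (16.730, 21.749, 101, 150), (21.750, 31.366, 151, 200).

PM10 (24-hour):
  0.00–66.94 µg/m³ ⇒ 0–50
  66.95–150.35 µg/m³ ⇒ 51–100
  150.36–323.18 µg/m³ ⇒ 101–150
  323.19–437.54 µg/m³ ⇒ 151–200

175

NO₂: row 224.7–638.2 (AQI 51–100). (100−51)·(581.7−224.7)/(638.2−224.7) + 51 = 49·357.0/413.5 + 51 ≈ 93.30 → 93.
PM2.5: 66.798 ∈ [29.534, 107.966] ↔ index [51, 100].
51 + (66.798−29.534)·(100−51)/(107.966−29.534) = 51 + 37.264·49/78.432 ≈ 74.28, so AQI = 74.
SO₂: 297 lies in 186–304, so I_lo=151, I_hi=200, C_lo=186, C_hi=304.
(200−151)/(304−186) × (297−186) + 151 = 49/118 × 111 + 151 ≈ 197.09 → 197.
CO: 19.919 lies in 16.730–21.749, so I_lo=101, I_hi=150, C_lo=16.730, C_hi=21.749.
(150−101)/(21.749−16.730) × (19.919−16.730) + 101 = 49/5.019 × 3.189 + 101 ≈ 132.13 → 132.
PM10: 378.39 ∈ [323.19, 437.54] ↔ index [151, 200].
151 + (378.39−323.19)·(200−151)/(437.54−323.19) = 151 + 55.20·49/114.35 ≈ 174.65, so AQI = 175.
Sub-indices: NO₂→93, PM2.5→74, SO₂→197, CO→132, PM10→175. Ranked high→low: 197, 175, 132, 93, 74. Second-highest sub-index = 175.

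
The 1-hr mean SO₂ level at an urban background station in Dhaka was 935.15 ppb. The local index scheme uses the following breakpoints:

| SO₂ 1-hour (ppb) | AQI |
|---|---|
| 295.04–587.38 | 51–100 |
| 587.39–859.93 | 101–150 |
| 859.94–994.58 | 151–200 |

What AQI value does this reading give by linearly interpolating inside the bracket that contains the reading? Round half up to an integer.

SO₂ 935.15: bracket 859.94–994.58 → index 151–200; slope 49/134.64, offset 75.21.
AQI = 151 + 49/134.64·75.21 ≈ 178.37 ⇒ 178.
AQI 178 falls in the Unhealthy category.

178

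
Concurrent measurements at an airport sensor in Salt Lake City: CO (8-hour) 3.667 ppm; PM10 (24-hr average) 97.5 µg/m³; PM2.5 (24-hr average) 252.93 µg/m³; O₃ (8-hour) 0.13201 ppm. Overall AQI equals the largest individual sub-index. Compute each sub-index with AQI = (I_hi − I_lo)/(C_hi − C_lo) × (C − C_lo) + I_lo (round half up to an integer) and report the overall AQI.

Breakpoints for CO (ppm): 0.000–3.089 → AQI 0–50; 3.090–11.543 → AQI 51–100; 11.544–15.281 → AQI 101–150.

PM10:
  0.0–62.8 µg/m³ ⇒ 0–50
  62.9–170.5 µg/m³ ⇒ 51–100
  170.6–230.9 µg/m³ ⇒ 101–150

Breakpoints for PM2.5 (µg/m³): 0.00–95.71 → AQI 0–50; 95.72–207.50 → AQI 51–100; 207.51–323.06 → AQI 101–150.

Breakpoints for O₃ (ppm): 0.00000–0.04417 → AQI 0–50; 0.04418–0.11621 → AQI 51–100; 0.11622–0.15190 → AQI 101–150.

123

CO: 3.667 ∈ [3.090, 11.543] ↔ index [51, 100].
51 + (3.667−3.090)·(100−51)/(11.543−3.090) = 51 + 0.577·49/8.453 ≈ 54.34, so AQI = 54.
PM10: row 62.9–170.5 (AQI 51–100). (100−51)·(97.5−62.9)/(170.5−62.9) + 51 = 49·34.6/107.6 + 51 ≈ 66.76 → 67.
PM2.5: 252.93 lies in 207.51–323.06, so I_lo=101, I_hi=150, C_lo=207.51, C_hi=323.06.
(150−101)/(323.06−207.51) × (252.93−207.51) + 101 = 49/115.55 × 45.42 + 101 ≈ 120.26 → 120.
O₃: 0.13201 ∈ [0.11622, 0.15190] ↔ index [101, 150].
101 + (0.13201−0.11622)·(150−101)/(0.15190−0.11622) = 101 + 0.01579·49/0.03568 ≈ 122.68, so AQI = 123.
Sub-indices: CO→54, PM10→67, PM2.5→120, O₃→123. Overall AQI = max = 123; dominant pollutant is O₃.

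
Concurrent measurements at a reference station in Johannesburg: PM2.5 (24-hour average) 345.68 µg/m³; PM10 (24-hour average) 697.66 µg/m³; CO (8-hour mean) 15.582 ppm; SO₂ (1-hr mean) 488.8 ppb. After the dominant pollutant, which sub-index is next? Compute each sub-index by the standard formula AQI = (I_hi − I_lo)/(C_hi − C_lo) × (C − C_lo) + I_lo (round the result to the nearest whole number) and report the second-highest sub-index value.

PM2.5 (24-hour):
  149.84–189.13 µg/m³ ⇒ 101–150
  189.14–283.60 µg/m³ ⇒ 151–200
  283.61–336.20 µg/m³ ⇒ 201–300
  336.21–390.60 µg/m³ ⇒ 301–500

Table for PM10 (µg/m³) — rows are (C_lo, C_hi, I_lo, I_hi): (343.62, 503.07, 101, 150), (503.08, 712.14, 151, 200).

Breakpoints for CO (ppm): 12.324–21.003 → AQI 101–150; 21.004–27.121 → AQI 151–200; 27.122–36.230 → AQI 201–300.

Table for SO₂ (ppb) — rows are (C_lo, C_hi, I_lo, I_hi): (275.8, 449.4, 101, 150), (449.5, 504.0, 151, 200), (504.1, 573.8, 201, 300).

197

PM2.5: row 336.21–390.60 (AQI 301–500). (500−301)·(345.68−336.21)/(390.60−336.21) + 301 = 199·9.47/54.39 + 301 ≈ 335.65 → 336.
PM10: 697.66 ∈ [503.08, 712.14] ↔ index [151, 200].
151 + (697.66−503.08)·(200−151)/(712.14−503.08) = 151 + 194.58·49/209.06 ≈ 196.61, so AQI = 197.
CO: row 12.324–21.003 (AQI 101–150). (150−101)·(15.582−12.324)/(21.003−12.324) + 101 = 49·3.258/8.679 + 101 ≈ 119.39 → 119.
SO₂ 488.8: bracket 449.5–504.0 → index 151–200; slope 49/54.5, offset 39.3.
AQI = 151 + 49/54.5·39.3 ≈ 186.33 ⇒ 186.
Sub-indices: PM2.5→336, PM10→197, CO→119, SO₂→186. Ranked high→low: 336, 197, 186, 119. Second-highest sub-index = 197.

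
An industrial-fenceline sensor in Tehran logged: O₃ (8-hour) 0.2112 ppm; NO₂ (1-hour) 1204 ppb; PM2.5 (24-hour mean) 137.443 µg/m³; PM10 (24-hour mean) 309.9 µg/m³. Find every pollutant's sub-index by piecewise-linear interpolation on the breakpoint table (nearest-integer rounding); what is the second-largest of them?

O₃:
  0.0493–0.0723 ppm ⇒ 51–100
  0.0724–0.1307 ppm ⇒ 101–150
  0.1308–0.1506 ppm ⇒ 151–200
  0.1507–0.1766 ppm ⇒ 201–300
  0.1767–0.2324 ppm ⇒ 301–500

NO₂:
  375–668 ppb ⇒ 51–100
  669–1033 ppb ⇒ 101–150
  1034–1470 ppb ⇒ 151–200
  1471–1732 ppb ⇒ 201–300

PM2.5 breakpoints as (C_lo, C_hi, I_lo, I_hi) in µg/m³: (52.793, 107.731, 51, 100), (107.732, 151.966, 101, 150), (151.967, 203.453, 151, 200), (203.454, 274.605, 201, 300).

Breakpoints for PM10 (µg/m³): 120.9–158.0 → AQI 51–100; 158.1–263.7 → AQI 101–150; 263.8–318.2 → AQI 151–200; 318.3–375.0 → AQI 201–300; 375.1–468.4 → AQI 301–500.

O₃ 0.2112: bracket 0.1767–0.2324 → index 301–500; slope 199/0.0557, offset 0.0345.
AQI = 301 + 199/0.0557·0.0345 ≈ 424.26 ⇒ 424.
NO₂: 1204 ∈ [1034, 1470] ↔ index [151, 200].
151 + (1204−1034)·(200−151)/(1470−1034) = 151 + 170·49/436 ≈ 170.11, so AQI = 170.
PM2.5: 137.443 lies in 107.732–151.966, so I_lo=101, I_hi=150, C_lo=107.732, C_hi=151.966.
(150−101)/(151.966−107.732) × (137.443−107.732) + 101 = 49/44.234 × 29.711 + 101 ≈ 133.91 → 134.
PM10: row 263.8–318.2 (AQI 151–200). (200−151)·(309.9−263.8)/(318.2−263.8) + 151 = 49·46.1/54.4 + 151 ≈ 192.52 → 193.
Sub-indices: O₃→424, NO₂→170, PM2.5→134, PM10→193. Ranked high→low: 424, 193, 170, 134. Second-highest sub-index = 193.

193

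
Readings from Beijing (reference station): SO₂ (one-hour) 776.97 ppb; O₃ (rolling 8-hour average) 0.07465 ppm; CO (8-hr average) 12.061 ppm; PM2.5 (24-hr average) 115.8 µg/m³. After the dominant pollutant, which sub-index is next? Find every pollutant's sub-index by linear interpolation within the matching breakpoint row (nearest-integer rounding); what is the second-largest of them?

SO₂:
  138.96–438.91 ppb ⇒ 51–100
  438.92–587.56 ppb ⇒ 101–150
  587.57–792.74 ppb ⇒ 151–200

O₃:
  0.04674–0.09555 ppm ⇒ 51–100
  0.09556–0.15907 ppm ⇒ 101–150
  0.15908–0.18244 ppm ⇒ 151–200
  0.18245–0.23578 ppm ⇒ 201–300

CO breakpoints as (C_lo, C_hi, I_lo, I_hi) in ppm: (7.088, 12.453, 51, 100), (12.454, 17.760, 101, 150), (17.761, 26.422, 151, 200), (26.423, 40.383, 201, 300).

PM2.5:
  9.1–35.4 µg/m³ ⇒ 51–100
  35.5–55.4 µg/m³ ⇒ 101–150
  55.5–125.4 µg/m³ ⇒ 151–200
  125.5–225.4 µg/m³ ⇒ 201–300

193

SO₂ 776.97: bracket 587.57–792.74 → index 151–200; slope 49/205.17, offset 189.40.
AQI = 151 + 49/205.17·189.40 ≈ 196.23 ⇒ 196.
O₃: 0.07465 ∈ [0.04674, 0.09555] ↔ index [51, 100].
51 + (0.07465−0.04674)·(100−51)/(0.09555−0.04674) = 51 + 0.02791·49/0.04881 ≈ 79.02, so AQI = 79.
CO: row 7.088–12.453 (AQI 51–100). (100−51)·(12.061−7.088)/(12.453−7.088) + 51 = 49·4.973/5.365 + 51 ≈ 96.42 → 96.
PM2.5: 115.8 lies in 55.5–125.4, so I_lo=151, I_hi=200, C_lo=55.5, C_hi=125.4.
(200−151)/(125.4−55.5) × (115.8−55.5) + 151 = 49/69.9 × 60.3 + 151 ≈ 193.27 → 193.
Sub-indices: SO₂→196, O₃→79, CO→96, PM2.5→193. Ranked high→low: 196, 193, 96, 79. Second-highest sub-index = 193.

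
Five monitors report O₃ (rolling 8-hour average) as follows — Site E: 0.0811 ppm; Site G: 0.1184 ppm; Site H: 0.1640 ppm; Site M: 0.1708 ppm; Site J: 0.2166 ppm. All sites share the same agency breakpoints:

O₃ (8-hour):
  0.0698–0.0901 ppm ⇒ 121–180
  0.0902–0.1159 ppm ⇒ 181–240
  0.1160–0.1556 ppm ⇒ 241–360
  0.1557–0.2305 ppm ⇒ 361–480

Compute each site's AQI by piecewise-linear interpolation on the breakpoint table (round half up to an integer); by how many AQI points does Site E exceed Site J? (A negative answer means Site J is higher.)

Site E: 0.0811 ∈ [0.0698, 0.0901] ↔ index [121, 180].
121 + (0.0811−0.0698)·(180−121)/(0.0901−0.0698) = 121 + 0.0113·59/0.0203 ≈ 153.84, so AQI = 154.
Site G: row 0.1160–0.1556 (AQI 241–360). (360−241)·(0.1184−0.1160)/(0.1556−0.1160) + 241 = 119·0.0024/0.0396 + 241 ≈ 248.21 → 248.
Site H 0.1640: bracket 0.1557–0.2305 → index 361–480; slope 119/0.0748, offset 0.0083.
AQI = 361 + 119/0.0748·0.0083 ≈ 374.20 ⇒ 374.
Site M: 0.1708 ∈ [0.1557, 0.2305] ↔ index [361, 480].
361 + (0.1708−0.1557)·(480−361)/(0.2305−0.1557) = 361 + 0.0151·119/0.0748 ≈ 385.02, so AQI = 385.
Site J 0.2166: bracket 0.1557–0.2305 → index 361–480; slope 119/0.0748, offset 0.0609.
AQI = 361 + 119/0.0748·0.0609 ≈ 457.89 ⇒ 458.
AQIs: Site E=154, Site G=248, Site H=374, Site M=385, Site J=458. Site E (154) − Site J (458) = -304.

-304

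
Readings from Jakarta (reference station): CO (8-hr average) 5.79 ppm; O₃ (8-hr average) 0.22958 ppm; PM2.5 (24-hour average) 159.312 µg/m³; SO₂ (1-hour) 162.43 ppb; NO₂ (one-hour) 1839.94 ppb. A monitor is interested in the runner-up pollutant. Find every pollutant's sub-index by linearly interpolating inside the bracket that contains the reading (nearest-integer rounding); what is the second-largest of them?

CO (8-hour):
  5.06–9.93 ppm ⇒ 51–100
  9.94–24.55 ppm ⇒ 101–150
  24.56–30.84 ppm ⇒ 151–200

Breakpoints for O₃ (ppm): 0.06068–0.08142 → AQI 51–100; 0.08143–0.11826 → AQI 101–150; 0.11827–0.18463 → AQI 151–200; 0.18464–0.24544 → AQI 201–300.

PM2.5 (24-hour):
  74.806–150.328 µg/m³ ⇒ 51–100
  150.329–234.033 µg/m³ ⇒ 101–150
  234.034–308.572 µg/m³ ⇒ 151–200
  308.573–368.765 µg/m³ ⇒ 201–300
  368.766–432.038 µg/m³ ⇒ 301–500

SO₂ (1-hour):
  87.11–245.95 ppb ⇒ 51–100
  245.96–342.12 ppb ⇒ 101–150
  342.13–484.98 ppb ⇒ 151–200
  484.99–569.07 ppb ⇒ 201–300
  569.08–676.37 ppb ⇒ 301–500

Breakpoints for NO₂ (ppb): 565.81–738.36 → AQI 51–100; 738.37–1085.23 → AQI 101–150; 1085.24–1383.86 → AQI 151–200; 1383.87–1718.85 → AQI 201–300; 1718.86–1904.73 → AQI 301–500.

CO: 5.79 lies in 5.06–9.93, so I_lo=51, I_hi=100, C_lo=5.06, C_hi=9.93.
(100−51)/(9.93−5.06) × (5.79−5.06) + 51 = 49/4.87 × 0.73 + 51 ≈ 58.34 → 58.
O₃: 0.22958 lies in 0.18464–0.24544, so I_lo=201, I_hi=300, C_lo=0.18464, C_hi=0.24544.
(300−201)/(0.24544−0.18464) × (0.22958−0.18464) + 201 = 99/0.06080 × 0.04494 + 201 ≈ 274.18 → 274.
PM2.5: 159.312 ∈ [150.329, 234.033] ↔ index [101, 150].
101 + (159.312−150.329)·(150−101)/(234.033−150.329) = 101 + 8.983·49/83.704 ≈ 106.26, so AQI = 106.
SO₂: 162.43 ∈ [87.11, 245.95] ↔ index [51, 100].
51 + (162.43−87.11)·(100−51)/(245.95−87.11) = 51 + 75.32·49/158.84 ≈ 74.24, so AQI = 74.
NO₂: row 1718.86–1904.73 (AQI 301–500). (500−301)·(1839.94−1718.86)/(1904.73−1718.86) + 301 = 199·121.08/185.87 + 301 ≈ 430.63 → 431.
Sub-indices: CO→58, O₃→274, PM2.5→106, SO₂→74, NO₂→431. Ranked high→low: 431, 274, 106, 74, 58. Second-highest sub-index = 274.

274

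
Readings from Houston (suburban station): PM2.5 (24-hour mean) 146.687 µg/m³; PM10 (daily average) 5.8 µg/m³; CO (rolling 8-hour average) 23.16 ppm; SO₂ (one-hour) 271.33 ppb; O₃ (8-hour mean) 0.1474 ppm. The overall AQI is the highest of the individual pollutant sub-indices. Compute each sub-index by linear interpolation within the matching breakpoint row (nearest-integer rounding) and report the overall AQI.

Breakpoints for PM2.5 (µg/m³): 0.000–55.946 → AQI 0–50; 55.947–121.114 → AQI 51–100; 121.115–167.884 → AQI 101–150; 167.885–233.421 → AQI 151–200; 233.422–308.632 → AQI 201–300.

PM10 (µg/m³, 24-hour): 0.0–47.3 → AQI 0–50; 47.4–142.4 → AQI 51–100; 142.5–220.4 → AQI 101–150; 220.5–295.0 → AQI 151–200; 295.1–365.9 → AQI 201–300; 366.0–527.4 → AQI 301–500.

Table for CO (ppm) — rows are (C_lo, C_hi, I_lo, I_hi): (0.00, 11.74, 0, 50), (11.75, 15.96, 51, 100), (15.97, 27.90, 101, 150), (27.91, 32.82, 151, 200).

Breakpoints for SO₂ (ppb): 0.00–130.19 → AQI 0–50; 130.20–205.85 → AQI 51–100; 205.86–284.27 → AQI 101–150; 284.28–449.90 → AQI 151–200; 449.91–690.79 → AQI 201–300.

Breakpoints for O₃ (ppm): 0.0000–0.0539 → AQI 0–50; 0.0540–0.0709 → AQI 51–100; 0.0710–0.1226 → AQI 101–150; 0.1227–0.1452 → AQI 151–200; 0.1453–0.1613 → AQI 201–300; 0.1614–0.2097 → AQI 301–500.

PM2.5: 146.687 lies in 121.115–167.884, so I_lo=101, I_hi=150, C_lo=121.115, C_hi=167.884.
(150−101)/(167.884−121.115) × (146.687−121.115) + 101 = 49/46.769 × 25.572 + 101 ≈ 127.79 → 128.
PM10 5.8: bracket 0.0–47.3 → index 0–50; slope 50/47.3, offset 5.8.
AQI = 0 + 50/47.3·5.8 ≈ 6.13 ⇒ 6.
CO 23.16: bracket 15.97–27.90 → index 101–150; slope 49/11.93, offset 7.19.
AQI = 101 + 49/11.93·7.19 ≈ 130.53 ⇒ 131.
SO₂: 271.33 lies in 205.86–284.27, so I_lo=101, I_hi=150, C_lo=205.86, C_hi=284.27.
(150−101)/(284.27−205.86) × (271.33−205.86) + 101 = 49/78.41 × 65.47 + 101 ≈ 141.91 → 142.
O₃: 0.1474 lies in 0.1453–0.1613, so I_lo=201, I_hi=300, C_lo=0.1453, C_hi=0.1613.
(300−201)/(0.1613−0.1453) × (0.1474−0.1453) + 201 = 99/0.0160 × 0.0021 + 201 ≈ 213.99 → 214.
Sub-indices: PM2.5→128, PM10→6, CO→131, SO₂→142, O₃→214. Overall AQI = max = 214; dominant pollutant is O₃.
AQI 214: Very Unhealthy.

214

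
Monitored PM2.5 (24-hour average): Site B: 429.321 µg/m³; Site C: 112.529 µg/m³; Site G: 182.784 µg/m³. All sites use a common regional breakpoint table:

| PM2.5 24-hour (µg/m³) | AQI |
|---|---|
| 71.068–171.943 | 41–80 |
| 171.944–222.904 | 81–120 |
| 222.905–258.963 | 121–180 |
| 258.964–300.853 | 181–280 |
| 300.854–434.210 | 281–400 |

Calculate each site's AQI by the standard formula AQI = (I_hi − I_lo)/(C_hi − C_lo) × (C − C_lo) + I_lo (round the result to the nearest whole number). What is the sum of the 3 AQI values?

Site B 429.321: bracket 300.854–434.210 → index 281–400; slope 119/133.356, offset 128.467.
AQI = 281 + 119/133.356·128.467 ≈ 395.64 ⇒ 396.
Site C: 112.529 ∈ [71.068, 171.943] ↔ index [41, 80].
41 + (112.529−71.068)·(80−41)/(171.943−71.068) = 41 + 41.461·39/100.875 ≈ 57.03, so AQI = 57.
Site G: 182.784 lies in 171.944–222.904, so I_lo=81, I_hi=120, C_lo=171.944, C_hi=222.904.
(120−81)/(222.904−171.944) × (182.784−171.944) + 81 = 39/50.960 × 10.840 + 81 ≈ 89.30 → 89.
AQIs: Site B=396, Site C=57, Site G=89. Sum = 396 + 57 + 89 = 542.

542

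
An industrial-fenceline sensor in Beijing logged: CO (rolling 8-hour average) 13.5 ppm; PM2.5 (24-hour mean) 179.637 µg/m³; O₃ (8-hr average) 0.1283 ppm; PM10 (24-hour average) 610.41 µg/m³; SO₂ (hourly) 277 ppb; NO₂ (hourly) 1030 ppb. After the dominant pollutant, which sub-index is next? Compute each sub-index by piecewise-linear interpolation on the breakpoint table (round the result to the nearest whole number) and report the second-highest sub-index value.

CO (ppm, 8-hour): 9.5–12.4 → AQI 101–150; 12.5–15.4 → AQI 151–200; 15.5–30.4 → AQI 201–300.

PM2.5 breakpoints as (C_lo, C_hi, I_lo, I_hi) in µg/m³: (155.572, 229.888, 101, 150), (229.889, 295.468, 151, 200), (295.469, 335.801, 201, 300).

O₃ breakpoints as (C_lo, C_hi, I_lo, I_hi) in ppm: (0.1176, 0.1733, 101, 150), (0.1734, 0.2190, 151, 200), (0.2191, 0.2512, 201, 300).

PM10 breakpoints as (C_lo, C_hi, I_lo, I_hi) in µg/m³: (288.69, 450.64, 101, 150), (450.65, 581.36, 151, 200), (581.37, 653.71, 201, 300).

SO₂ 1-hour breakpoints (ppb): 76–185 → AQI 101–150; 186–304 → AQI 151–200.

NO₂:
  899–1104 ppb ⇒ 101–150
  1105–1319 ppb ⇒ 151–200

CO: 13.5 lies in 12.5–15.4, so I_lo=151, I_hi=200, C_lo=12.5, C_hi=15.4.
(200−151)/(15.4−12.5) × (13.5−12.5) + 151 = 49/2.9 × 1.0 + 151 ≈ 167.90 → 168.
PM2.5 179.637: bracket 155.572–229.888 → index 101–150; slope 49/74.316, offset 24.065.
AQI = 101 + 49/74.316·24.065 ≈ 116.87 ⇒ 117.
O₃ 0.1283: bracket 0.1176–0.1733 → index 101–150; slope 49/0.0557, offset 0.0107.
AQI = 101 + 49/0.0557·0.0107 ≈ 110.41 ⇒ 110.
PM10: 610.41 ∈ [581.37, 653.71] ↔ index [201, 300].
201 + (610.41−581.37)·(300−201)/(653.71−581.37) = 201 + 29.04·99/72.34 ≈ 240.74, so AQI = 241.
SO₂: 277 lies in 186–304, so I_lo=151, I_hi=200, C_lo=186, C_hi=304.
(200−151)/(304−186) × (277−186) + 151 = 49/118 × 91 + 151 ≈ 188.79 → 189.
NO₂: row 899–1104 (AQI 101–150). (150−101)·(1030−899)/(1104−899) + 101 = 49·131/205 + 101 ≈ 132.31 → 132.
Sub-indices: CO→168, PM2.5→117, O₃→110, PM10→241, SO₂→189, NO₂→132. Ranked high→low: 241, 189, 168, 132, 117, 110. Second-highest sub-index = 189.

189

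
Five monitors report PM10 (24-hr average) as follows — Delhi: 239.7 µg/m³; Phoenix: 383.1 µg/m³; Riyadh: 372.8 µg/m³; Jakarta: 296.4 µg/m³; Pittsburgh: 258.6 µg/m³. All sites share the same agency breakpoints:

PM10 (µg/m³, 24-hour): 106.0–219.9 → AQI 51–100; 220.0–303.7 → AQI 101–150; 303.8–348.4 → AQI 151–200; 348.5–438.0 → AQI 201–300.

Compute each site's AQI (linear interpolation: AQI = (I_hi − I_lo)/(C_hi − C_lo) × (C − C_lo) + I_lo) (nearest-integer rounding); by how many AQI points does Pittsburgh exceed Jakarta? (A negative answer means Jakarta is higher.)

Delhi 239.7: bracket 220.0–303.7 → index 101–150; slope 49/83.7, offset 19.7.
AQI = 101 + 49/83.7·19.7 ≈ 112.53 ⇒ 113.
Phoenix: 383.1 lies in 348.5–438.0, so I_lo=201, I_hi=300, C_lo=348.5, C_hi=438.0.
(300−201)/(438.0−348.5) × (383.1−348.5) + 201 = 99/89.5 × 34.6 + 201 ≈ 239.27 → 239.
Riyadh: row 348.5–438.0 (AQI 201–300). (300−201)·(372.8−348.5)/(438.0−348.5) + 201 = 99·24.3/89.5 + 201 ≈ 227.88 → 228.
Jakarta: 296.4 ∈ [220.0, 303.7] ↔ index [101, 150].
101 + (296.4−220.0)·(150−101)/(303.7−220.0) = 101 + 76.4·49/83.7 ≈ 145.73, so AQI = 146.
Pittsburgh: 258.6 lies in 220.0–303.7, so I_lo=101, I_hi=150, C_lo=220.0, C_hi=303.7.
(150−101)/(303.7−220.0) × (258.6−220.0) + 101 = 49/83.7 × 38.6 + 101 ≈ 123.60 → 124.
AQIs: Delhi=113, Phoenix=239, Riyadh=228, Jakarta=146, Pittsburgh=124. Pittsburgh (124) − Jakarta (146) = -22.

-22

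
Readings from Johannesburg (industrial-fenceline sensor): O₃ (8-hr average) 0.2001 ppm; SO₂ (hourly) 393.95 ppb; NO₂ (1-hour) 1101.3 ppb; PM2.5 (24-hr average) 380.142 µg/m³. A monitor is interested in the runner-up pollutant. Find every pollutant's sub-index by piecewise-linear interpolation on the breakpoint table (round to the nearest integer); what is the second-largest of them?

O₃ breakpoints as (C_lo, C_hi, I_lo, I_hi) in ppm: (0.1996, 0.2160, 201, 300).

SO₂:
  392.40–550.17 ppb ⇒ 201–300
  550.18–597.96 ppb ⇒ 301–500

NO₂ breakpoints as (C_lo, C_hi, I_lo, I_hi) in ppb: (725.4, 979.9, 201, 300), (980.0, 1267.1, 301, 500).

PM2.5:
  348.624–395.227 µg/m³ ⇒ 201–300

268

O₃: 0.2001 lies in 0.1996–0.2160, so I_lo=201, I_hi=300, C_lo=0.1996, C_hi=0.2160.
(300−201)/(0.2160−0.1996) × (0.2001−0.1996) + 201 = 99/0.0164 × 0.0005 + 201 ≈ 204.02 → 204.
SO₂: 393.95 lies in 392.40–550.17, so I_lo=201, I_hi=300, C_lo=392.40, C_hi=550.17.
(300−201)/(550.17−392.40) × (393.95−392.40) + 201 = 99/157.77 × 1.55 + 201 ≈ 201.97 → 202.
NO₂: row 980.0–1267.1 (AQI 301–500). (500−301)·(1101.3−980.0)/(1267.1−980.0) + 301 = 199·121.3/287.1 + 301 ≈ 385.08 → 385.
PM2.5: 380.142 ∈ [348.624, 395.227] ↔ index [201, 300].
201 + (380.142−348.624)·(300−201)/(395.227−348.624) = 201 + 31.518·99/46.603 ≈ 267.95, so AQI = 268.
Sub-indices: O₃→204, SO₂→202, NO₂→385, PM2.5→268. Ranked high→low: 385, 268, 204, 202. Second-highest sub-index = 268.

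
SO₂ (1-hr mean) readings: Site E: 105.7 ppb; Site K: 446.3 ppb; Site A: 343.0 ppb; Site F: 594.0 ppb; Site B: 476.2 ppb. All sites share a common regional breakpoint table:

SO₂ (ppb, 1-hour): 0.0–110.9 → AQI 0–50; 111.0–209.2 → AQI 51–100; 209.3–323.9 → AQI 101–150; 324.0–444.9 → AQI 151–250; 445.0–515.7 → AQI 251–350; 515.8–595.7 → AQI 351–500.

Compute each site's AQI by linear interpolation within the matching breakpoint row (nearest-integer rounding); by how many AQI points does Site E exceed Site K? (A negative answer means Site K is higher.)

Site E: 105.7 lies in 0.0–110.9, so I_lo=0, I_hi=50, C_lo=0.0, C_hi=110.9.
(50−0)/(110.9−0.0) × (105.7−0.0) + 0 = 50/110.9 × 105.7 + 0 ≈ 47.66 → 48.
Site K 446.3: bracket 445.0–515.7 → index 251–350; slope 99/70.7, offset 1.3.
AQI = 251 + 99/70.7·1.3 ≈ 252.82 ⇒ 253.
Site A: row 324.0–444.9 (AQI 151–250). (250−151)·(343.0−324.0)/(444.9−324.0) + 151 = 99·19.0/120.9 + 151 ≈ 166.56 → 167.
Site F: row 515.8–595.7 (AQI 351–500). (500−351)·(594.0−515.8)/(595.7−515.8) + 351 = 149·78.2/79.9 + 351 ≈ 496.83 → 497.
Site B: 476.2 lies in 445.0–515.7, so I_lo=251, I_hi=350, C_lo=445.0, C_hi=515.7.
(350−251)/(515.7−445.0) × (476.2−445.0) + 251 = 99/70.7 × 31.2 + 251 ≈ 294.69 → 295.
AQIs: Site E=48, Site K=253, Site A=167, Site F=497, Site B=295. Site E (48) − Site K (253) = -205.

-205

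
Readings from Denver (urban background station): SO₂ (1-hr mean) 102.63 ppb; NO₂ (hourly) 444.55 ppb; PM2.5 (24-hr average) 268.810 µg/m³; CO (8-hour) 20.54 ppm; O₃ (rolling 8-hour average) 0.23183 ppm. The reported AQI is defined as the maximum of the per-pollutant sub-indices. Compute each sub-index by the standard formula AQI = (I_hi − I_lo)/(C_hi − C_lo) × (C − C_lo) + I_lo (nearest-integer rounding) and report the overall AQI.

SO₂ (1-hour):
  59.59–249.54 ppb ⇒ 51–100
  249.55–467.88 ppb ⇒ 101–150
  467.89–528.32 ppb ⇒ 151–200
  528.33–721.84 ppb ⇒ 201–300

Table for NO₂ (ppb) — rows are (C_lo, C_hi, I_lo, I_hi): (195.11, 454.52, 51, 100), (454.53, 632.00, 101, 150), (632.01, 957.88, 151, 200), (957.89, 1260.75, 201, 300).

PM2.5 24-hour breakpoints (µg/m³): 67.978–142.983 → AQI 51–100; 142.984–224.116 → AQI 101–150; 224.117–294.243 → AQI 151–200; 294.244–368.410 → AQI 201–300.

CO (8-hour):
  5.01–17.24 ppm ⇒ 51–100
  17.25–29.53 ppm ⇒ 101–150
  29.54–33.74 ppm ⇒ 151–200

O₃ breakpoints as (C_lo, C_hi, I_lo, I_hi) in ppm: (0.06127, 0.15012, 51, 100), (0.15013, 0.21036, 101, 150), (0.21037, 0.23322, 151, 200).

197

SO₂: 102.63 ∈ [59.59, 249.54] ↔ index [51, 100].
51 + (102.63−59.59)·(100−51)/(249.54−59.59) = 51 + 43.04·49/189.95 ≈ 62.10, so AQI = 62.
NO₂: 444.55 lies in 195.11–454.52, so I_lo=51, I_hi=100, C_lo=195.11, C_hi=454.52.
(100−51)/(454.52−195.11) × (444.55−195.11) + 51 = 49/259.41 × 249.44 + 51 ≈ 98.12 → 98.
PM2.5: 268.810 lies in 224.117–294.243, so I_lo=151, I_hi=200, C_lo=224.117, C_hi=294.243.
(200−151)/(294.243−224.117) × (268.810−224.117) + 151 = 49/70.126 × 44.693 + 151 ≈ 182.23 → 182.
CO: 20.54 lies in 17.25–29.53, so I_lo=101, I_hi=150, C_lo=17.25, C_hi=29.53.
(150−101)/(29.53−17.25) × (20.54−17.25) + 101 = 49/12.28 × 3.29 + 101 ≈ 114.13 → 114.
O₃ 0.23183: bracket 0.21037–0.23322 → index 151–200; slope 49/0.02285, offset 0.02146.
AQI = 151 + 49/0.02285·0.02146 ≈ 197.02 ⇒ 197.
Sub-indices: SO₂→62, NO₂→98, PM2.5→182, CO→114, O₃→197. Overall AQI = max = 197; dominant pollutant is O₃.
AQI 197: Unhealthy.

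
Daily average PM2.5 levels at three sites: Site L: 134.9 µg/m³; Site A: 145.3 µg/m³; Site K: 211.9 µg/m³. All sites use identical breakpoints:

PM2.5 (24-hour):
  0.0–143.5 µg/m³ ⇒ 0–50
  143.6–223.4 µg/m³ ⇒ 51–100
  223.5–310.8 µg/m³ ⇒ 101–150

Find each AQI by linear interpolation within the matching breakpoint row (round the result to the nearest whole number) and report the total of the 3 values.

Site L: 134.9 lies in 0.0–143.5, so I_lo=0, I_hi=50, C_lo=0.0, C_hi=143.5.
(50−0)/(143.5−0.0) × (134.9−0.0) + 0 = 50/143.5 × 134.9 + 0 ≈ 47.00 → 47.
Site A: 145.3 ∈ [143.6, 223.4] ↔ index [51, 100].
51 + (145.3−143.6)·(100−51)/(223.4−143.6) = 51 + 1.7·49/79.8 ≈ 52.04, so AQI = 52.
Site K: row 143.6–223.4 (AQI 51–100). (100−51)·(211.9−143.6)/(223.4−143.6) + 51 = 49·68.3/79.8 + 51 ≈ 92.94 → 93.
AQIs: Site L=47, Site A=52, Site K=93. Sum = 47 + 52 + 93 = 192.

192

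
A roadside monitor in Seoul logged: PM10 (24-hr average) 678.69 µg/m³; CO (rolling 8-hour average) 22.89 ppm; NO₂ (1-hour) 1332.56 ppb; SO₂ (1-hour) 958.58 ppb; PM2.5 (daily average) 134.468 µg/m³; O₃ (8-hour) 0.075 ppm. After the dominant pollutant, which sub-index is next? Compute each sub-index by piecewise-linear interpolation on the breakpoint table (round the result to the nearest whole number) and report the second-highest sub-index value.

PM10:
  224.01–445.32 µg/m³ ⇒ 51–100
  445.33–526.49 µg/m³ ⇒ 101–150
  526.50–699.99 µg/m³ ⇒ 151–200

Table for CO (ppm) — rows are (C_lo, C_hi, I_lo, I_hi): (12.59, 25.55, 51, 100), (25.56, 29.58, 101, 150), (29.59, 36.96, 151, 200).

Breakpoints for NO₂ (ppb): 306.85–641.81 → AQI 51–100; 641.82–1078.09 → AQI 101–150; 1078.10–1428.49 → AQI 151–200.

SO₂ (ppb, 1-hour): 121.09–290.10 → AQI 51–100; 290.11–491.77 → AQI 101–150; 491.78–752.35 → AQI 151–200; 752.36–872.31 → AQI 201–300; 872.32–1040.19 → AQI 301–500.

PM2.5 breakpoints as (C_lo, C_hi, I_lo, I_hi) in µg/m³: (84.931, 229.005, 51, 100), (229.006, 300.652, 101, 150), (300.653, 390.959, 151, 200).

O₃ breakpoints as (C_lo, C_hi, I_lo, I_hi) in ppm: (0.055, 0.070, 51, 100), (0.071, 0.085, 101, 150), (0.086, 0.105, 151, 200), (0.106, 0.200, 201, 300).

PM10: row 526.50–699.99 (AQI 151–200). (200−151)·(678.69−526.50)/(699.99−526.50) + 151 = 49·152.19/173.49 + 151 ≈ 193.98 → 194.
CO: 22.89 ∈ [12.59, 25.55] ↔ index [51, 100].
51 + (22.89−12.59)·(100−51)/(25.55−12.59) = 51 + 10.30·49/12.96 ≈ 89.94, so AQI = 90.
NO₂: 1332.56 lies in 1078.10–1428.49, so I_lo=151, I_hi=200, C_lo=1078.10, C_hi=1428.49.
(200−151)/(1428.49−1078.10) × (1332.56−1078.10) + 151 = 49/350.39 × 254.46 + 151 ≈ 186.58 → 187.
SO₂: row 872.32–1040.19 (AQI 301–500). (500−301)·(958.58−872.32)/(1040.19−872.32) + 301 = 199·86.26/167.87 + 301 ≈ 403.26 → 403.
PM2.5: 134.468 ∈ [84.931, 229.005] ↔ index [51, 100].
51 + (134.468−84.931)·(100−51)/(229.005−84.931) = 51 + 49.537·49/144.074 ≈ 67.85, so AQI = 68.
O₃: row 0.071–0.085 (AQI 101–150). (150−101)·(0.075−0.071)/(0.085−0.071) + 101 = 49·0.004/0.014 + 101 ≈ 115.00 → 115.
Sub-indices: PM10→194, CO→90, NO₂→187, SO₂→403, PM2.5→68, O₃→115. Ranked high→low: 403, 194, 187, 115, 90, 68. Second-highest sub-index = 194.

194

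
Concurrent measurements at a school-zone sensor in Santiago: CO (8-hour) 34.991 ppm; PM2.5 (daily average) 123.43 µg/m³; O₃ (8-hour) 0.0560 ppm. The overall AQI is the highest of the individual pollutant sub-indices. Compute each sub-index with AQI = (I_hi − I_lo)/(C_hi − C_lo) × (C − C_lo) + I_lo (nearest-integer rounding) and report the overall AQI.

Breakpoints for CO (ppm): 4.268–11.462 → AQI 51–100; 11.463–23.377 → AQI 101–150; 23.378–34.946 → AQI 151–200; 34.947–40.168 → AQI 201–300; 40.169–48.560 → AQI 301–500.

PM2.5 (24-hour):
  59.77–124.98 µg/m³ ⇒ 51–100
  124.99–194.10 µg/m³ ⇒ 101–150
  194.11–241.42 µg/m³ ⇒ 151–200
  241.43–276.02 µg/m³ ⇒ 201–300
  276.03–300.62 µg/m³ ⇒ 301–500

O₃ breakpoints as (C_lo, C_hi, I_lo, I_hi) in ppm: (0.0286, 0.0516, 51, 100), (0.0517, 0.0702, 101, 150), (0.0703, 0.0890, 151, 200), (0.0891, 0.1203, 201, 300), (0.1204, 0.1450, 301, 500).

CO: row 34.947–40.168 (AQI 201–300). (300−201)·(34.991−34.947)/(40.168−34.947) + 201 = 99·0.044/5.221 + 201 ≈ 201.83 → 202.
PM2.5: 123.43 ∈ [59.77, 124.98] ↔ index [51, 100].
51 + (123.43−59.77)·(100−51)/(124.98−59.77) = 51 + 63.66·49/65.21 ≈ 98.84, so AQI = 99.
O₃ 0.0560: bracket 0.0517–0.0702 → index 101–150; slope 49/0.0185, offset 0.0043.
AQI = 101 + 49/0.0185·0.0043 ≈ 112.39 ⇒ 112.
Sub-indices: CO→202, PM2.5→99, O₃→112. Overall AQI = max = 202; dominant pollutant is CO.

202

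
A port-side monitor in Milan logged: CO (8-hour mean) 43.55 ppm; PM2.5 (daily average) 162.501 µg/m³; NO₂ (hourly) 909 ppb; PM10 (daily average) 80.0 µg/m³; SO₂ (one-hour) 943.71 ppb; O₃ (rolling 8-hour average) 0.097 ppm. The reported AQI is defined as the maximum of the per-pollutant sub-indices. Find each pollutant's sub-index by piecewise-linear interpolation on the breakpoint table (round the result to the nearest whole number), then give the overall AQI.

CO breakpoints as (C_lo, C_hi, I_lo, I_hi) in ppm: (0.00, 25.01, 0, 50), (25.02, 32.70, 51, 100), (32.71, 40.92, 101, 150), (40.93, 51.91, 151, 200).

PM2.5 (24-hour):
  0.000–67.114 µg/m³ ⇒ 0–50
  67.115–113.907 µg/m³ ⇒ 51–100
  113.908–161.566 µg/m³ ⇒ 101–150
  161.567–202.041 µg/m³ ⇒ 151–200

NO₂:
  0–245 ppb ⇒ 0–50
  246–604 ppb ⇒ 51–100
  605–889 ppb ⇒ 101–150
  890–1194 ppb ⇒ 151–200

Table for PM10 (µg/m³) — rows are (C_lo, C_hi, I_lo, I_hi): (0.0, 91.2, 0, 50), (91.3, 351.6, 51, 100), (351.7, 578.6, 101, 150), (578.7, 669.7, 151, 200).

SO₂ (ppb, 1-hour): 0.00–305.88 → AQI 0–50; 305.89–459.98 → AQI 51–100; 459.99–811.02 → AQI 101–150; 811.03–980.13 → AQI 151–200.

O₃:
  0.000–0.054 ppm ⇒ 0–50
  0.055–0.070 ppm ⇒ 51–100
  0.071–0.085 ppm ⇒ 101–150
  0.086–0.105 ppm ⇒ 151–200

CO: row 40.93–51.91 (AQI 151–200). (200−151)·(43.55−40.93)/(51.91−40.93) + 151 = 49·2.62/10.98 + 151 ≈ 162.69 → 163.
PM2.5: 162.501 lies in 161.567–202.041, so I_lo=151, I_hi=200, C_lo=161.567, C_hi=202.041.
(200−151)/(202.041−161.567) × (162.501−161.567) + 151 = 49/40.474 × 0.934 + 151 ≈ 152.13 → 152.
NO₂: 909 lies in 890–1194, so I_lo=151, I_hi=200, C_lo=890, C_hi=1194.
(200−151)/(1194−890) × (909−890) + 151 = 49/304 × 19 + 151 ≈ 154.06 → 154.
PM10: row 0.0–91.2 (AQI 0–50). (50−0)·(80.0−0.0)/(91.2−0.0) + 0 = 50·80.0/91.2 + 0 ≈ 43.86 → 44.
SO₂ 943.71: bracket 811.03–980.13 → index 151–200; slope 49/169.10, offset 132.68.
AQI = 151 + 49/169.10·132.68 ≈ 189.45 ⇒ 189.
O₃ 0.097: bracket 0.086–0.105 → index 151–200; slope 49/0.019, offset 0.011.
AQI = 151 + 49/0.019·0.011 ≈ 179.37 ⇒ 179.
Sub-indices: CO→163, PM2.5→152, NO₂→154, PM10→44, SO₂→189, O₃→179. Overall AQI = max = 189; dominant pollutant is SO₂.

189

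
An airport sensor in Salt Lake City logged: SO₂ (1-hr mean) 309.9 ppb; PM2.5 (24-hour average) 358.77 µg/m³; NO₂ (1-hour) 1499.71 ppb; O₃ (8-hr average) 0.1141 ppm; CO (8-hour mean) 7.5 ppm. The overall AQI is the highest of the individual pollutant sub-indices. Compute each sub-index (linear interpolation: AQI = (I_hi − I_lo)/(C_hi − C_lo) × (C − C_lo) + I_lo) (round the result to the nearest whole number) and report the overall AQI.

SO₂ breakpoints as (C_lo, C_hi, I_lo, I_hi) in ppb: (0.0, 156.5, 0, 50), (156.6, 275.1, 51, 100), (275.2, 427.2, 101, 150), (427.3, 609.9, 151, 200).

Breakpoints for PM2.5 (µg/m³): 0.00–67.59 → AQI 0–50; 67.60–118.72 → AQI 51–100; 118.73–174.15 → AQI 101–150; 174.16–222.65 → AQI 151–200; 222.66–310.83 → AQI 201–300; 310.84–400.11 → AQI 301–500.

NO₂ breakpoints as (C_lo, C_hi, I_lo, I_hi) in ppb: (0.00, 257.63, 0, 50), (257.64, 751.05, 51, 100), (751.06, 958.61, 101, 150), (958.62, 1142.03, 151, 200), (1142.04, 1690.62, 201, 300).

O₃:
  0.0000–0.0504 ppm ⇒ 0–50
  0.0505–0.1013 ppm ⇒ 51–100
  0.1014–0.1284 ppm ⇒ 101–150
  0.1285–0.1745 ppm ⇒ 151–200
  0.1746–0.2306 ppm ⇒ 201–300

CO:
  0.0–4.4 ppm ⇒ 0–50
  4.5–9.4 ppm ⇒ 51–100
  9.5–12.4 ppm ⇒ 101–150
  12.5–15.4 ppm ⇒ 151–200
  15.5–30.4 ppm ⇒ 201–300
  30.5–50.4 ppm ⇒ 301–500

SO₂: row 275.2–427.2 (AQI 101–150). (150−101)·(309.9−275.2)/(427.2−275.2) + 101 = 49·34.7/152.0 + 101 ≈ 112.19 → 112.
PM2.5 358.77: bracket 310.84–400.11 → index 301–500; slope 199/89.27, offset 47.93.
AQI = 301 + 199/89.27·47.93 ≈ 407.85 ⇒ 408.
NO₂: row 1142.04–1690.62 (AQI 201–300). (300−201)·(1499.71−1142.04)/(1690.62−1142.04) + 201 = 99·357.67/548.58 + 201 ≈ 265.55 → 266.
O₃: row 0.1014–0.1284 (AQI 101–150). (150−101)·(0.1141−0.1014)/(0.1284−0.1014) + 101 = 49·0.0127/0.0270 + 101 ≈ 124.05 → 124.
CO: 7.5 ∈ [4.5, 9.4] ↔ index [51, 100].
51 + (7.5−4.5)·(100−51)/(9.4−4.5) = 51 + 3.0·49/4.9 ≈ 81.00, so AQI = 81.
Sub-indices: SO₂→112, PM2.5→408, NO₂→266, O₃→124, CO→81. Overall AQI = max = 408; dominant pollutant is PM2.5.

408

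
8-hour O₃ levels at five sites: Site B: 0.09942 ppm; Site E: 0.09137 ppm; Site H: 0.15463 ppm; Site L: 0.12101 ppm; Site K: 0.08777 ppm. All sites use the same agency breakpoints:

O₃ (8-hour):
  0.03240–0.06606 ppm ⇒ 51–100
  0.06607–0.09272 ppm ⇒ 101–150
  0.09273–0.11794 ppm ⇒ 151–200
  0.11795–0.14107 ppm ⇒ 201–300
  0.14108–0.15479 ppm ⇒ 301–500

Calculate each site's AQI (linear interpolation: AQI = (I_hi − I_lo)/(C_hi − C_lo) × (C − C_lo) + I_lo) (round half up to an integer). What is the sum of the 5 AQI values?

1165

Site B: row 0.09273–0.11794 (AQI 151–200). (200−151)·(0.09942−0.09273)/(0.11794−0.09273) + 151 = 49·0.00669/0.02521 + 151 ≈ 164.00 → 164.
Site E: 0.09137 ∈ [0.06607, 0.09272] ↔ index [101, 150].
101 + (0.09137−0.06607)·(150−101)/(0.09272−0.06607) = 101 + 0.02530·49/0.02665 ≈ 147.52, so AQI = 148.
Site H: row 0.14108–0.15479 (AQI 301–500). (500−301)·(0.15463−0.14108)/(0.15479−0.14108) + 301 = 199·0.01355/0.01371 + 301 ≈ 497.68 → 498.
Site L: 0.12101 ∈ [0.11795, 0.14107] ↔ index [201, 300].
201 + (0.12101−0.11795)·(300−201)/(0.14107−0.11795) = 201 + 0.00306·99/0.02312 ≈ 214.10, so AQI = 214.
Site K: row 0.06607–0.09272 (AQI 101–150). (150−101)·(0.08777−0.06607)/(0.09272−0.06607) + 101 = 49·0.02170/0.02665 + 101 ≈ 140.90 → 141.
AQIs: Site B=164, Site E=148, Site H=498, Site L=214, Site K=141. Sum = 164 + 148 + 498 + 214 + 141 = 1165.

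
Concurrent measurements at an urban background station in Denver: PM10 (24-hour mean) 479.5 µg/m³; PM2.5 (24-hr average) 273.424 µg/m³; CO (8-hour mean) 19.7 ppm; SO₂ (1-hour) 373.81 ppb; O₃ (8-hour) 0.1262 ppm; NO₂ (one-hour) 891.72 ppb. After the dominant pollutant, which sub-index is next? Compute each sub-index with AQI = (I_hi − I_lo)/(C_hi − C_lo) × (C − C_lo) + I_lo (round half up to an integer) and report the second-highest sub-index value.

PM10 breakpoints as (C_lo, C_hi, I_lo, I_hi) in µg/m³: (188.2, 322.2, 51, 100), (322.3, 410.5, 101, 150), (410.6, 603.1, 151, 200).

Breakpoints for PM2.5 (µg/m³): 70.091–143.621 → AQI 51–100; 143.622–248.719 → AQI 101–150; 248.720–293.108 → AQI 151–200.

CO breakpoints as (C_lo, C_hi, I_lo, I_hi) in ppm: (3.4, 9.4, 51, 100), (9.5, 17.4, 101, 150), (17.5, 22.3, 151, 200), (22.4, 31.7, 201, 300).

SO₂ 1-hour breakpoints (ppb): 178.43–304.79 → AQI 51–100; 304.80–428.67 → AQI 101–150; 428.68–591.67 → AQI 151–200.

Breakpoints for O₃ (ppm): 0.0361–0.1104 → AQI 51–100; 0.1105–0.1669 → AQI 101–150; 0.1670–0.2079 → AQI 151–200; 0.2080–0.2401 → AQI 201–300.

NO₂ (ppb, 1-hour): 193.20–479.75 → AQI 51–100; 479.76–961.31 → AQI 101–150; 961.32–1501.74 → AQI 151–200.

173

PM10: 479.5 lies in 410.6–603.1, so I_lo=151, I_hi=200, C_lo=410.6, C_hi=603.1.
(200−151)/(603.1−410.6) × (479.5−410.6) + 151 = 49/192.5 × 68.9 + 151 ≈ 168.54 → 169.
PM2.5: row 248.720–293.108 (AQI 151–200). (200−151)·(273.424−248.720)/(293.108−248.720) + 151 = 49·24.704/44.388 + 151 ≈ 178.27 → 178.
CO: row 17.5–22.3 (AQI 151–200). (200−151)·(19.7−17.5)/(22.3−17.5) + 151 = 49·2.2/4.8 + 151 ≈ 173.46 → 173.
SO₂: row 304.80–428.67 (AQI 101–150). (150−101)·(373.81−304.80)/(428.67−304.80) + 101 = 49·69.01/123.87 + 101 ≈ 128.30 → 128.
O₃: row 0.1105–0.1669 (AQI 101–150). (150−101)·(0.1262−0.1105)/(0.1669−0.1105) + 101 = 49·0.0157/0.0564 + 101 ≈ 114.64 → 115.
NO₂: row 479.76–961.31 (AQI 101–150). (150−101)·(891.72−479.76)/(961.31−479.76) + 101 = 49·411.96/481.55 + 101 ≈ 142.92 → 143.
Sub-indices: PM10→169, PM2.5→178, CO→173, SO₂→128, O₃→115, NO₂→143. Ranked high→low: 178, 173, 169, 143, 128, 115. Second-highest sub-index = 173.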